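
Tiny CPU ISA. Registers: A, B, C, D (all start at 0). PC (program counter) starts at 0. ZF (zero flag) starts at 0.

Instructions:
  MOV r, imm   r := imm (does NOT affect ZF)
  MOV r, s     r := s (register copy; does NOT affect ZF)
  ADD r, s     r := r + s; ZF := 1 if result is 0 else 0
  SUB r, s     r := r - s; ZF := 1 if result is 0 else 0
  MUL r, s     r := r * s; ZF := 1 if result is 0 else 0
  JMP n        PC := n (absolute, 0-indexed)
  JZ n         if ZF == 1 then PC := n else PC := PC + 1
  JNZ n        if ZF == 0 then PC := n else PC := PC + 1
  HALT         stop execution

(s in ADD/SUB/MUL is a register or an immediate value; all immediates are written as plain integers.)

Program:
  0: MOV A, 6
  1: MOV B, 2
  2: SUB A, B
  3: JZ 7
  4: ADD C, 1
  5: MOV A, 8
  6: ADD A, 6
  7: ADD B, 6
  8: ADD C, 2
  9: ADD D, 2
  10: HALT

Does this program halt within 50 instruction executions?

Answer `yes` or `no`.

Answer: yes

Derivation:
Step 1: PC=0 exec 'MOV A, 6'. After: A=6 B=0 C=0 D=0 ZF=0 PC=1
Step 2: PC=1 exec 'MOV B, 2'. After: A=6 B=2 C=0 D=0 ZF=0 PC=2
Step 3: PC=2 exec 'SUB A, B'. After: A=4 B=2 C=0 D=0 ZF=0 PC=3
Step 4: PC=3 exec 'JZ 7'. After: A=4 B=2 C=0 D=0 ZF=0 PC=4
Step 5: PC=4 exec 'ADD C, 1'. After: A=4 B=2 C=1 D=0 ZF=0 PC=5
Step 6: PC=5 exec 'MOV A, 8'. After: A=8 B=2 C=1 D=0 ZF=0 PC=6
Step 7: PC=6 exec 'ADD A, 6'. After: A=14 B=2 C=1 D=0 ZF=0 PC=7
Step 8: PC=7 exec 'ADD B, 6'. After: A=14 B=8 C=1 D=0 ZF=0 PC=8
Step 9: PC=8 exec 'ADD C, 2'. After: A=14 B=8 C=3 D=0 ZF=0 PC=9
Step 10: PC=9 exec 'ADD D, 2'. After: A=14 B=8 C=3 D=2 ZF=0 PC=10
Step 11: PC=10 exec 'HALT'. After: A=14 B=8 C=3 D=2 ZF=0 PC=10 HALTED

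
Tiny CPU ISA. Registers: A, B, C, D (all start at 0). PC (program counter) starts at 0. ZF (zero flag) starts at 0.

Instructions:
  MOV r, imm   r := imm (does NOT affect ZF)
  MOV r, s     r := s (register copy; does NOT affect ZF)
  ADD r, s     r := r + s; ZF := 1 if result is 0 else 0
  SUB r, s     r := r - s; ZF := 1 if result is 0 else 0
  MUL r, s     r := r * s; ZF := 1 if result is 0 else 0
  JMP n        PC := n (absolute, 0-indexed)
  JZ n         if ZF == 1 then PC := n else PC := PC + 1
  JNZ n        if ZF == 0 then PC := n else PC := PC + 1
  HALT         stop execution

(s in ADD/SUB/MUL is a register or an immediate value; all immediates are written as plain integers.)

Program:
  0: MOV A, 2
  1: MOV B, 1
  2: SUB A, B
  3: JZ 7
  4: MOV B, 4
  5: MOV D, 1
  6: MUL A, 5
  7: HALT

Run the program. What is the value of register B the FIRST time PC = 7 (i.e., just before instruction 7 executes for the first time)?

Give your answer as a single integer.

Step 1: PC=0 exec 'MOV A, 2'. After: A=2 B=0 C=0 D=0 ZF=0 PC=1
Step 2: PC=1 exec 'MOV B, 1'. After: A=2 B=1 C=0 D=0 ZF=0 PC=2
Step 3: PC=2 exec 'SUB A, B'. After: A=1 B=1 C=0 D=0 ZF=0 PC=3
Step 4: PC=3 exec 'JZ 7'. After: A=1 B=1 C=0 D=0 ZF=0 PC=4
Step 5: PC=4 exec 'MOV B, 4'. After: A=1 B=4 C=0 D=0 ZF=0 PC=5
Step 6: PC=5 exec 'MOV D, 1'. After: A=1 B=4 C=0 D=1 ZF=0 PC=6
Step 7: PC=6 exec 'MUL A, 5'. After: A=5 B=4 C=0 D=1 ZF=0 PC=7
First time PC=7: B=4

4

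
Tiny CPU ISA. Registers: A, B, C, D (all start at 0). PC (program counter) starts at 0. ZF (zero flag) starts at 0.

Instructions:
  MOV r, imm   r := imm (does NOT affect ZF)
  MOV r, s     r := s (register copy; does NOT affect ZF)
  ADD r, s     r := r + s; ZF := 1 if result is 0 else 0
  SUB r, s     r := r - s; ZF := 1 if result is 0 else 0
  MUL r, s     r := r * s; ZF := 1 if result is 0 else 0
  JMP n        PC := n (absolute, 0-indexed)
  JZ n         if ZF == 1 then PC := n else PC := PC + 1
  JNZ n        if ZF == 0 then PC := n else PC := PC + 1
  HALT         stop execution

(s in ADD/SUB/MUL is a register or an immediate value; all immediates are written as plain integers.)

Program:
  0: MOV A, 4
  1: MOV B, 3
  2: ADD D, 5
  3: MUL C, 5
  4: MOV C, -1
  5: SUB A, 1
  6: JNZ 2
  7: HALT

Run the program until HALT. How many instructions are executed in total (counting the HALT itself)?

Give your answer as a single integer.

Answer: 23

Derivation:
Step 1: PC=0 exec 'MOV A, 4'. After: A=4 B=0 C=0 D=0 ZF=0 PC=1
Step 2: PC=1 exec 'MOV B, 3'. After: A=4 B=3 C=0 D=0 ZF=0 PC=2
Step 3: PC=2 exec 'ADD D, 5'. After: A=4 B=3 C=0 D=5 ZF=0 PC=3
Step 4: PC=3 exec 'MUL C, 5'. After: A=4 B=3 C=0 D=5 ZF=1 PC=4
Step 5: PC=4 exec 'MOV C, -1'. After: A=4 B=3 C=-1 D=5 ZF=1 PC=5
Step 6: PC=5 exec 'SUB A, 1'. After: A=3 B=3 C=-1 D=5 ZF=0 PC=6
Step 7: PC=6 exec 'JNZ 2'. After: A=3 B=3 C=-1 D=5 ZF=0 PC=2
Step 8: PC=2 exec 'ADD D, 5'. After: A=3 B=3 C=-1 D=10 ZF=0 PC=3
Step 9: PC=3 exec 'MUL C, 5'. After: A=3 B=3 C=-5 D=10 ZF=0 PC=4
Step 10: PC=4 exec 'MOV C, -1'. After: A=3 B=3 C=-1 D=10 ZF=0 PC=5
Step 11: PC=5 exec 'SUB A, 1'. After: A=2 B=3 C=-1 D=10 ZF=0 PC=6
Step 12: PC=6 exec 'JNZ 2'. After: A=2 B=3 C=-1 D=10 ZF=0 PC=2
Step 13: PC=2 exec 'ADD D, 5'. After: A=2 B=3 C=-1 D=15 ZF=0 PC=3
Step 14: PC=3 exec 'MUL C, 5'. After: A=2 B=3 C=-5 D=15 ZF=0 PC=4
Step 15: PC=4 exec 'MOV C, -1'. After: A=2 B=3 C=-1 D=15 ZF=0 PC=5
Step 16: PC=5 exec 'SUB A, 1'. After: A=1 B=3 C=-1 D=15 ZF=0 PC=6
Step 17: PC=6 exec 'JNZ 2'. After: A=1 B=3 C=-1 D=15 ZF=0 PC=2
Step 18: PC=2 exec 'ADD D, 5'. After: A=1 B=3 C=-1 D=20 ZF=0 PC=3
Step 19: PC=3 exec 'MUL C, 5'. After: A=1 B=3 C=-5 D=20 ZF=0 PC=4
Step 20: PC=4 exec 'MOV C, -1'. After: A=1 B=3 C=-1 D=20 ZF=0 PC=5
Step 21: PC=5 exec 'SUB A, 1'. After: A=0 B=3 C=-1 D=20 ZF=1 PC=6
Step 22: PC=6 exec 'JNZ 2'. After: A=0 B=3 C=-1 D=20 ZF=1 PC=7
Step 23: PC=7 exec 'HALT'. After: A=0 B=3 C=-1 D=20 ZF=1 PC=7 HALTED
Total instructions executed: 23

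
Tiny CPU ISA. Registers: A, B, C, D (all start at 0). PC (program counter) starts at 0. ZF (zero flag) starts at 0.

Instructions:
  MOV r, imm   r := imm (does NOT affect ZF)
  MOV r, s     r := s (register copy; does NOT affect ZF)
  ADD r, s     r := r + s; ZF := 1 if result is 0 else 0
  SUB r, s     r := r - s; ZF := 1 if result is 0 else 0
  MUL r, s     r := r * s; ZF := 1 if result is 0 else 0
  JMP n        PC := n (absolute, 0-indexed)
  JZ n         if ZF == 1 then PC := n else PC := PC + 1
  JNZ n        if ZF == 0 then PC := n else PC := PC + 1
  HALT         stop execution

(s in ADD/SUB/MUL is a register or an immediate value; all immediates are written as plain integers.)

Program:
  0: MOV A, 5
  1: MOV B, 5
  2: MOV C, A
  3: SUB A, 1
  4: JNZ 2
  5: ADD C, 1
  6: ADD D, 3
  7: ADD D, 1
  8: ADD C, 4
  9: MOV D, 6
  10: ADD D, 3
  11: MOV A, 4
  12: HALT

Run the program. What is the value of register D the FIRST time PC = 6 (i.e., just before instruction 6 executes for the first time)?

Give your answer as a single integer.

Step 1: PC=0 exec 'MOV A, 5'. After: A=5 B=0 C=0 D=0 ZF=0 PC=1
Step 2: PC=1 exec 'MOV B, 5'. After: A=5 B=5 C=0 D=0 ZF=0 PC=2
Step 3: PC=2 exec 'MOV C, A'. After: A=5 B=5 C=5 D=0 ZF=0 PC=3
Step 4: PC=3 exec 'SUB A, 1'. After: A=4 B=5 C=5 D=0 ZF=0 PC=4
Step 5: PC=4 exec 'JNZ 2'. After: A=4 B=5 C=5 D=0 ZF=0 PC=2
Step 6: PC=2 exec 'MOV C, A'. After: A=4 B=5 C=4 D=0 ZF=0 PC=3
Step 7: PC=3 exec 'SUB A, 1'. After: A=3 B=5 C=4 D=0 ZF=0 PC=4
Step 8: PC=4 exec 'JNZ 2'. After: A=3 B=5 C=4 D=0 ZF=0 PC=2
Step 9: PC=2 exec 'MOV C, A'. After: A=3 B=5 C=3 D=0 ZF=0 PC=3
Step 10: PC=3 exec 'SUB A, 1'. After: A=2 B=5 C=3 D=0 ZF=0 PC=4
Step 11: PC=4 exec 'JNZ 2'. After: A=2 B=5 C=3 D=0 ZF=0 PC=2
Step 12: PC=2 exec 'MOV C, A'. After: A=2 B=5 C=2 D=0 ZF=0 PC=3
Step 13: PC=3 exec 'SUB A, 1'. After: A=1 B=5 C=2 D=0 ZF=0 PC=4
Step 14: PC=4 exec 'JNZ 2'. After: A=1 B=5 C=2 D=0 ZF=0 PC=2
Step 15: PC=2 exec 'MOV C, A'. After: A=1 B=5 C=1 D=0 ZF=0 PC=3
Step 16: PC=3 exec 'SUB A, 1'. After: A=0 B=5 C=1 D=0 ZF=1 PC=4
Step 17: PC=4 exec 'JNZ 2'. After: A=0 B=5 C=1 D=0 ZF=1 PC=5
Step 18: PC=5 exec 'ADD C, 1'. After: A=0 B=5 C=2 D=0 ZF=0 PC=6
First time PC=6: D=0

0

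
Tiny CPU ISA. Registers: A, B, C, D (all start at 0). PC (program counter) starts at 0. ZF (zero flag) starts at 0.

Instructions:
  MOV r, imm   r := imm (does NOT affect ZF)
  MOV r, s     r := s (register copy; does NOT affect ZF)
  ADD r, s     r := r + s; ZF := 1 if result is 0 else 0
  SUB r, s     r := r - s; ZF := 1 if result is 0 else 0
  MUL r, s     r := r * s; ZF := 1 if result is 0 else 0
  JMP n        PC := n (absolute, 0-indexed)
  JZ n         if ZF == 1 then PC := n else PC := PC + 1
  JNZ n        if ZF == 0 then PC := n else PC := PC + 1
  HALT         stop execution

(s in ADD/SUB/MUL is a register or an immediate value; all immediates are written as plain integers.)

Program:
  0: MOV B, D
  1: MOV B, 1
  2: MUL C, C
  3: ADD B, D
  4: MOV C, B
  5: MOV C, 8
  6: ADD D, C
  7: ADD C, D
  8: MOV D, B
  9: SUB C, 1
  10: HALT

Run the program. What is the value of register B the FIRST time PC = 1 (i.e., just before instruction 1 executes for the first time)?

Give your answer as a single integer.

Step 1: PC=0 exec 'MOV B, D'. After: A=0 B=0 C=0 D=0 ZF=0 PC=1
First time PC=1: B=0

0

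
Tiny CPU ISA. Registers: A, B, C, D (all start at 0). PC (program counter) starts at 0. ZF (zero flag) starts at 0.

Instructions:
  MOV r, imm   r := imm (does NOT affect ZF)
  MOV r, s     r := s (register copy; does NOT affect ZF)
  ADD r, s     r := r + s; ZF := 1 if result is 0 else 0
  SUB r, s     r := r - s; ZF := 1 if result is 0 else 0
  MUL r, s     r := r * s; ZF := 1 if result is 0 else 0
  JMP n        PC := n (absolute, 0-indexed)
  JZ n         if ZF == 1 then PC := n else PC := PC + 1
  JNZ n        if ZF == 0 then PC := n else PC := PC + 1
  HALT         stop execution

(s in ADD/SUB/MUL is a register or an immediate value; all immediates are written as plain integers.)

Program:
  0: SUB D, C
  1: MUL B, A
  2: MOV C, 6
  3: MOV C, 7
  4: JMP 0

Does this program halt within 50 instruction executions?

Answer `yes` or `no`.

Step 1: PC=0 exec 'SUB D, C'. After: A=0 B=0 C=0 D=0 ZF=1 PC=1
Step 2: PC=1 exec 'MUL B, A'. After: A=0 B=0 C=0 D=0 ZF=1 PC=2
Step 3: PC=2 exec 'MOV C, 6'. After: A=0 B=0 C=6 D=0 ZF=1 PC=3
Step 4: PC=3 exec 'MOV C, 7'. After: A=0 B=0 C=7 D=0 ZF=1 PC=4
Step 5: PC=4 exec 'JMP 0'. After: A=0 B=0 C=7 D=0 ZF=1 PC=0
Step 6: PC=0 exec 'SUB D, C'. After: A=0 B=0 C=7 D=-7 ZF=0 PC=1
Step 7: PC=1 exec 'MUL B, A'. After: A=0 B=0 C=7 D=-7 ZF=1 PC=2
Step 8: PC=2 exec 'MOV C, 6'. After: A=0 B=0 C=6 D=-7 ZF=1 PC=3
Step 9: PC=3 exec 'MOV C, 7'. After: A=0 B=0 C=7 D=-7 ZF=1 PC=4
Step 10: PC=4 exec 'JMP 0'. After: A=0 B=0 C=7 D=-7 ZF=1 PC=0
Step 11: PC=0 exec 'SUB D, C'. After: A=0 B=0 C=7 D=-14 ZF=0 PC=1
Step 12: PC=1 exec 'MUL B, A'. After: A=0 B=0 C=7 D=-14 ZF=1 PC=2
Step 13: PC=2 exec 'MOV C, 6'. After: A=0 B=0 C=6 D=-14 ZF=1 PC=3
Step 14: PC=3 exec 'MOV C, 7'. After: A=0 B=0 C=7 D=-14 ZF=1 PC=4
Step 15: PC=4 exec 'JMP 0'. After: A=0 B=0 C=7 D=-14 ZF=1 PC=0
After 50 steps: not halted. PC revisits the same instructions with no path to HALT; will never halt.

Answer: no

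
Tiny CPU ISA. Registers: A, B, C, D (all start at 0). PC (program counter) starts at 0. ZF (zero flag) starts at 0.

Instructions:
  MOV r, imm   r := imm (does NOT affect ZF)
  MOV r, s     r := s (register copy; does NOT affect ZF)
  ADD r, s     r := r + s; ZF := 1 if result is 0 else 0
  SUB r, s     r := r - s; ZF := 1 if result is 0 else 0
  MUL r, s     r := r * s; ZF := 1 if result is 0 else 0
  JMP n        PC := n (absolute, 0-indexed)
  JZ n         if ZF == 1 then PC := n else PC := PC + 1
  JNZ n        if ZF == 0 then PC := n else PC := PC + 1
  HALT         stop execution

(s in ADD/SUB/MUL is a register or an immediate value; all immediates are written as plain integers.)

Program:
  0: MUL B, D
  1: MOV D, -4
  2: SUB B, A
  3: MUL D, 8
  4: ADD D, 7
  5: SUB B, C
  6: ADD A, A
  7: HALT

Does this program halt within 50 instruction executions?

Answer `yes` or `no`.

Answer: yes

Derivation:
Step 1: PC=0 exec 'MUL B, D'. After: A=0 B=0 C=0 D=0 ZF=1 PC=1
Step 2: PC=1 exec 'MOV D, -4'. After: A=0 B=0 C=0 D=-4 ZF=1 PC=2
Step 3: PC=2 exec 'SUB B, A'. After: A=0 B=0 C=0 D=-4 ZF=1 PC=3
Step 4: PC=3 exec 'MUL D, 8'. After: A=0 B=0 C=0 D=-32 ZF=0 PC=4
Step 5: PC=4 exec 'ADD D, 7'. After: A=0 B=0 C=0 D=-25 ZF=0 PC=5
Step 6: PC=5 exec 'SUB B, C'. After: A=0 B=0 C=0 D=-25 ZF=1 PC=6
Step 7: PC=6 exec 'ADD A, A'. After: A=0 B=0 C=0 D=-25 ZF=1 PC=7
Step 8: PC=7 exec 'HALT'. After: A=0 B=0 C=0 D=-25 ZF=1 PC=7 HALTED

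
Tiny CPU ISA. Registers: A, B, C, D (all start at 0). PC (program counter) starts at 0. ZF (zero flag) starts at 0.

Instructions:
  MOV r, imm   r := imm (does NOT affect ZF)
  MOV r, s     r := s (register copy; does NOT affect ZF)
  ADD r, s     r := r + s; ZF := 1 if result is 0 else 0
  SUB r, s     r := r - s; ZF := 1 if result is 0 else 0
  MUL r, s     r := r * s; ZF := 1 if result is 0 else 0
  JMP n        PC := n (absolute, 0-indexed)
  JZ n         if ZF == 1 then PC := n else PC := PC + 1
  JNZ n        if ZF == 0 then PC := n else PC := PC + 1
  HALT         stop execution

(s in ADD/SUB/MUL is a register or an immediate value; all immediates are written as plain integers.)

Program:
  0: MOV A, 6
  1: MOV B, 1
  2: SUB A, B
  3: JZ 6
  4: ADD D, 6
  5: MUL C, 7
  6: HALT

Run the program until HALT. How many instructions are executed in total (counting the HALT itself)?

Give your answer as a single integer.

Step 1: PC=0 exec 'MOV A, 6'. After: A=6 B=0 C=0 D=0 ZF=0 PC=1
Step 2: PC=1 exec 'MOV B, 1'. After: A=6 B=1 C=0 D=0 ZF=0 PC=2
Step 3: PC=2 exec 'SUB A, B'. After: A=5 B=1 C=0 D=0 ZF=0 PC=3
Step 4: PC=3 exec 'JZ 6'. After: A=5 B=1 C=0 D=0 ZF=0 PC=4
Step 5: PC=4 exec 'ADD D, 6'. After: A=5 B=1 C=0 D=6 ZF=0 PC=5
Step 6: PC=5 exec 'MUL C, 7'. After: A=5 B=1 C=0 D=6 ZF=1 PC=6
Step 7: PC=6 exec 'HALT'. After: A=5 B=1 C=0 D=6 ZF=1 PC=6 HALTED
Total instructions executed: 7

Answer: 7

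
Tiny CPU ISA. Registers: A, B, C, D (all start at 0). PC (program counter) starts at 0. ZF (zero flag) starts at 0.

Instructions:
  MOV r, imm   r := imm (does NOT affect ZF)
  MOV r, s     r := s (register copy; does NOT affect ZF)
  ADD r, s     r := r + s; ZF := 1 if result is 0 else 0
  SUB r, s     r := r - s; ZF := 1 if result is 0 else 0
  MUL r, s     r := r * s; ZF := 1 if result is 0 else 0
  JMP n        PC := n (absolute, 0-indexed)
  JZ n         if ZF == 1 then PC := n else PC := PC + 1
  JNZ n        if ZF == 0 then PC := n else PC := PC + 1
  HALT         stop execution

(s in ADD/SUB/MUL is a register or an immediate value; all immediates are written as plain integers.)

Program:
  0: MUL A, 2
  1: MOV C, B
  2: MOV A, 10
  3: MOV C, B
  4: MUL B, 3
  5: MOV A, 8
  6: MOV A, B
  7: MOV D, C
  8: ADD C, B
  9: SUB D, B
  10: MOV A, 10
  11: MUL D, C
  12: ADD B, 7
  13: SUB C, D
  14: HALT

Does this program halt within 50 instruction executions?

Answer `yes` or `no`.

Step 1: PC=0 exec 'MUL A, 2'. After: A=0 B=0 C=0 D=0 ZF=1 PC=1
Step 2: PC=1 exec 'MOV C, B'. After: A=0 B=0 C=0 D=0 ZF=1 PC=2
Step 3: PC=2 exec 'MOV A, 10'. After: A=10 B=0 C=0 D=0 ZF=1 PC=3
Step 4: PC=3 exec 'MOV C, B'. After: A=10 B=0 C=0 D=0 ZF=1 PC=4
Step 5: PC=4 exec 'MUL B, 3'. After: A=10 B=0 C=0 D=0 ZF=1 PC=5
Step 6: PC=5 exec 'MOV A, 8'. After: A=8 B=0 C=0 D=0 ZF=1 PC=6
Step 7: PC=6 exec 'MOV A, B'. After: A=0 B=0 C=0 D=0 ZF=1 PC=7
Step 8: PC=7 exec 'MOV D, C'. After: A=0 B=0 C=0 D=0 ZF=1 PC=8
Step 9: PC=8 exec 'ADD C, B'. After: A=0 B=0 C=0 D=0 ZF=1 PC=9
Step 10: PC=9 exec 'SUB D, B'. After: A=0 B=0 C=0 D=0 ZF=1 PC=10
Step 11: PC=10 exec 'MOV A, 10'. After: A=10 B=0 C=0 D=0 ZF=1 PC=11
Step 12: PC=11 exec 'MUL D, C'. After: A=10 B=0 C=0 D=0 ZF=1 PC=12
Step 13: PC=12 exec 'ADD B, 7'. After: A=10 B=7 C=0 D=0 ZF=0 PC=13
Step 14: PC=13 exec 'SUB C, D'. After: A=10 B=7 C=0 D=0 ZF=1 PC=14
Step 15: PC=14 exec 'HALT'. After: A=10 B=7 C=0 D=0 ZF=1 PC=14 HALTED

Answer: yes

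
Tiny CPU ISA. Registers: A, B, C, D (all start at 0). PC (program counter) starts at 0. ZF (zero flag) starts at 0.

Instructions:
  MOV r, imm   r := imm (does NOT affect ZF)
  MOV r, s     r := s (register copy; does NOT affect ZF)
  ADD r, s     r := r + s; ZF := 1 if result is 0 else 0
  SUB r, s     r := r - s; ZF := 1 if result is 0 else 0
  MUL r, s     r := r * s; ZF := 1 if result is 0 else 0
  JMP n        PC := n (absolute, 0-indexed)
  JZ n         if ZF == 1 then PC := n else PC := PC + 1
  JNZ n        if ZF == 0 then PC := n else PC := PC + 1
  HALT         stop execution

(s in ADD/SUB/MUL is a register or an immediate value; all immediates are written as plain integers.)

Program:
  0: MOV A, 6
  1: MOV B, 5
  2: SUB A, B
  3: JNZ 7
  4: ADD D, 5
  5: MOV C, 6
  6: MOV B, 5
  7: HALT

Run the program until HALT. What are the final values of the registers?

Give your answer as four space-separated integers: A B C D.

Answer: 1 5 0 0

Derivation:
Step 1: PC=0 exec 'MOV A, 6'. After: A=6 B=0 C=0 D=0 ZF=0 PC=1
Step 2: PC=1 exec 'MOV B, 5'. After: A=6 B=5 C=0 D=0 ZF=0 PC=2
Step 3: PC=2 exec 'SUB A, B'. After: A=1 B=5 C=0 D=0 ZF=0 PC=3
Step 4: PC=3 exec 'JNZ 7'. After: A=1 B=5 C=0 D=0 ZF=0 PC=7
Step 5: PC=7 exec 'HALT'. After: A=1 B=5 C=0 D=0 ZF=0 PC=7 HALTED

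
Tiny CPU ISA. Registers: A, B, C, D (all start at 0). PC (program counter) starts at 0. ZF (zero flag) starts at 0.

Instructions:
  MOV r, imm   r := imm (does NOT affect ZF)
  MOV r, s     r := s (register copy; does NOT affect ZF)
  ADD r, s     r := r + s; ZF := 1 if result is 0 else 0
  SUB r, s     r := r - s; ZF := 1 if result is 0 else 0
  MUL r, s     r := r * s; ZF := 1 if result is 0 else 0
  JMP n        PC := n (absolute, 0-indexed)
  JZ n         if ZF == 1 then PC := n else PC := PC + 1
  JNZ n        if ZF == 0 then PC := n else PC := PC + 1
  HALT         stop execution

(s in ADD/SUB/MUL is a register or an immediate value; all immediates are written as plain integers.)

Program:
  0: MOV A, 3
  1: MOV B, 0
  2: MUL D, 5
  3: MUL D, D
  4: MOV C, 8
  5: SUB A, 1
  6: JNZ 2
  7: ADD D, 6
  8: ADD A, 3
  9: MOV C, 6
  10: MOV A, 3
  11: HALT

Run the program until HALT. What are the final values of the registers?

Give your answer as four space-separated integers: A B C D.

Answer: 3 0 6 6

Derivation:
Step 1: PC=0 exec 'MOV A, 3'. After: A=3 B=0 C=0 D=0 ZF=0 PC=1
Step 2: PC=1 exec 'MOV B, 0'. After: A=3 B=0 C=0 D=0 ZF=0 PC=2
Step 3: PC=2 exec 'MUL D, 5'. After: A=3 B=0 C=0 D=0 ZF=1 PC=3
Step 4: PC=3 exec 'MUL D, D'. After: A=3 B=0 C=0 D=0 ZF=1 PC=4
Step 5: PC=4 exec 'MOV C, 8'. After: A=3 B=0 C=8 D=0 ZF=1 PC=5
Step 6: PC=5 exec 'SUB A, 1'. After: A=2 B=0 C=8 D=0 ZF=0 PC=6
Step 7: PC=6 exec 'JNZ 2'. After: A=2 B=0 C=8 D=0 ZF=0 PC=2
Step 8: PC=2 exec 'MUL D, 5'. After: A=2 B=0 C=8 D=0 ZF=1 PC=3
Step 9: PC=3 exec 'MUL D, D'. After: A=2 B=0 C=8 D=0 ZF=1 PC=4
Step 10: PC=4 exec 'MOV C, 8'. After: A=2 B=0 C=8 D=0 ZF=1 PC=5
Step 11: PC=5 exec 'SUB A, 1'. After: A=1 B=0 C=8 D=0 ZF=0 PC=6
Step 12: PC=6 exec 'JNZ 2'. After: A=1 B=0 C=8 D=0 ZF=0 PC=2
Step 13: PC=2 exec 'MUL D, 5'. After: A=1 B=0 C=8 D=0 ZF=1 PC=3
Step 14: PC=3 exec 'MUL D, D'. After: A=1 B=0 C=8 D=0 ZF=1 PC=4
Step 15: PC=4 exec 'MOV C, 8'. After: A=1 B=0 C=8 D=0 ZF=1 PC=5
Step 16: PC=5 exec 'SUB A, 1'. After: A=0 B=0 C=8 D=0 ZF=1 PC=6
Step 17: PC=6 exec 'JNZ 2'. After: A=0 B=0 C=8 D=0 ZF=1 PC=7
Step 18: PC=7 exec 'ADD D, 6'. After: A=0 B=0 C=8 D=6 ZF=0 PC=8
Step 19: PC=8 exec 'ADD A, 3'. After: A=3 B=0 C=8 D=6 ZF=0 PC=9
Step 20: PC=9 exec 'MOV C, 6'. After: A=3 B=0 C=6 D=6 ZF=0 PC=10
Step 21: PC=10 exec 'MOV A, 3'. After: A=3 B=0 C=6 D=6 ZF=0 PC=11
Step 22: PC=11 exec 'HALT'. After: A=3 B=0 C=6 D=6 ZF=0 PC=11 HALTED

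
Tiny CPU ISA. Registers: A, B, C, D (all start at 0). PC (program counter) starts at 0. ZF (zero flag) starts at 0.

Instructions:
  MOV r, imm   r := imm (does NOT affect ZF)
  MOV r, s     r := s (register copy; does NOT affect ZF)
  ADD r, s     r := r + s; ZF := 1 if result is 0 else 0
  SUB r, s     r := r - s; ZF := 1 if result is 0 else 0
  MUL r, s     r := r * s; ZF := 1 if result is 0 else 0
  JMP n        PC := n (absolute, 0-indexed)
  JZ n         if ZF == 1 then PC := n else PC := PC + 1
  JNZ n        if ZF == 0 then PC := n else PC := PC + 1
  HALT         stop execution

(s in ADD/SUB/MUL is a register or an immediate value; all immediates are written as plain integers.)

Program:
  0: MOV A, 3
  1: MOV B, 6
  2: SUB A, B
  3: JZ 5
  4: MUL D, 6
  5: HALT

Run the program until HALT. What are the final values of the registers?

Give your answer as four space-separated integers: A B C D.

Answer: -3 6 0 0

Derivation:
Step 1: PC=0 exec 'MOV A, 3'. After: A=3 B=0 C=0 D=0 ZF=0 PC=1
Step 2: PC=1 exec 'MOV B, 6'. After: A=3 B=6 C=0 D=0 ZF=0 PC=2
Step 3: PC=2 exec 'SUB A, B'. After: A=-3 B=6 C=0 D=0 ZF=0 PC=3
Step 4: PC=3 exec 'JZ 5'. After: A=-3 B=6 C=0 D=0 ZF=0 PC=4
Step 5: PC=4 exec 'MUL D, 6'. After: A=-3 B=6 C=0 D=0 ZF=1 PC=5
Step 6: PC=5 exec 'HALT'. After: A=-3 B=6 C=0 D=0 ZF=1 PC=5 HALTED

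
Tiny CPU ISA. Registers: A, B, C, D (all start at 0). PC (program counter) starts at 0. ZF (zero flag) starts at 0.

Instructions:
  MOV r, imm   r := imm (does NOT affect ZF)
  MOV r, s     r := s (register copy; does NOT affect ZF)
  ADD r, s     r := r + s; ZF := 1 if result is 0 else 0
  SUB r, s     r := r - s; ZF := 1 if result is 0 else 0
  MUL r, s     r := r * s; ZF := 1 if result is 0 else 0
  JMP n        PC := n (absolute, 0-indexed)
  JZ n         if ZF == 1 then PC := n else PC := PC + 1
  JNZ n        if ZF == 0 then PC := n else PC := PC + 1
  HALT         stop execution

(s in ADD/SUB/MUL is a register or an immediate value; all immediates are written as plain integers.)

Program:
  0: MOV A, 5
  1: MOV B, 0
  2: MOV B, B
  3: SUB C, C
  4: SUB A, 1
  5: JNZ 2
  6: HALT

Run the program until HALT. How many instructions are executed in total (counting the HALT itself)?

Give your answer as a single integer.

Answer: 23

Derivation:
Step 1: PC=0 exec 'MOV A, 5'. After: A=5 B=0 C=0 D=0 ZF=0 PC=1
Step 2: PC=1 exec 'MOV B, 0'. After: A=5 B=0 C=0 D=0 ZF=0 PC=2
Step 3: PC=2 exec 'MOV B, B'. After: A=5 B=0 C=0 D=0 ZF=0 PC=3
Step 4: PC=3 exec 'SUB C, C'. After: A=5 B=0 C=0 D=0 ZF=1 PC=4
Step 5: PC=4 exec 'SUB A, 1'. After: A=4 B=0 C=0 D=0 ZF=0 PC=5
Step 6: PC=5 exec 'JNZ 2'. After: A=4 B=0 C=0 D=0 ZF=0 PC=2
Step 7: PC=2 exec 'MOV B, B'. After: A=4 B=0 C=0 D=0 ZF=0 PC=3
Step 8: PC=3 exec 'SUB C, C'. After: A=4 B=0 C=0 D=0 ZF=1 PC=4
Step 9: PC=4 exec 'SUB A, 1'. After: A=3 B=0 C=0 D=0 ZF=0 PC=5
Step 10: PC=5 exec 'JNZ 2'. After: A=3 B=0 C=0 D=0 ZF=0 PC=2
Step 11: PC=2 exec 'MOV B, B'. After: A=3 B=0 C=0 D=0 ZF=0 PC=3
Step 12: PC=3 exec 'SUB C, C'. After: A=3 B=0 C=0 D=0 ZF=1 PC=4
Step 13: PC=4 exec 'SUB A, 1'. After: A=2 B=0 C=0 D=0 ZF=0 PC=5
Step 14: PC=5 exec 'JNZ 2'. After: A=2 B=0 C=0 D=0 ZF=0 PC=2
Step 15: PC=2 exec 'MOV B, B'. After: A=2 B=0 C=0 D=0 ZF=0 PC=3
Step 16: PC=3 exec 'SUB C, C'. After: A=2 B=0 C=0 D=0 ZF=1 PC=4
Step 17: PC=4 exec 'SUB A, 1'. After: A=1 B=0 C=0 D=0 ZF=0 PC=5
Step 18: PC=5 exec 'JNZ 2'. After: A=1 B=0 C=0 D=0 ZF=0 PC=2
Step 19: PC=2 exec 'MOV B, B'. After: A=1 B=0 C=0 D=0 ZF=0 PC=3
Step 20: PC=3 exec 'SUB C, C'. After: A=1 B=0 C=0 D=0 ZF=1 PC=4
Step 21: PC=4 exec 'SUB A, 1'. After: A=0 B=0 C=0 D=0 ZF=1 PC=5
Step 22: PC=5 exec 'JNZ 2'. After: A=0 B=0 C=0 D=0 ZF=1 PC=6
Step 23: PC=6 exec 'HALT'. After: A=0 B=0 C=0 D=0 ZF=1 PC=6 HALTED
Total instructions executed: 23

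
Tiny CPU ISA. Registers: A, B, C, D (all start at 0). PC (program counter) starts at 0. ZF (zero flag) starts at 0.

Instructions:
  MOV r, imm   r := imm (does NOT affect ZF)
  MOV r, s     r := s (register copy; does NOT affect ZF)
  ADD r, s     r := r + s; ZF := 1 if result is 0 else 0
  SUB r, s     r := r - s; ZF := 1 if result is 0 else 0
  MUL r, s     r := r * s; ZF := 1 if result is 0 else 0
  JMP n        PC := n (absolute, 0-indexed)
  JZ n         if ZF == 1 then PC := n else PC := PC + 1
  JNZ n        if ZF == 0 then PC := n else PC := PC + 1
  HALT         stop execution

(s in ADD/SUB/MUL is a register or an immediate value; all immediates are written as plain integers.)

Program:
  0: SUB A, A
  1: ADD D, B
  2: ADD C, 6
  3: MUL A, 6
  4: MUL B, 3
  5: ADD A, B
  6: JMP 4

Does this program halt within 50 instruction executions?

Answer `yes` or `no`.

Answer: no

Derivation:
Step 1: PC=0 exec 'SUB A, A'. After: A=0 B=0 C=0 D=0 ZF=1 PC=1
Step 2: PC=1 exec 'ADD D, B'. After: A=0 B=0 C=0 D=0 ZF=1 PC=2
Step 3: PC=2 exec 'ADD C, 6'. After: A=0 B=0 C=6 D=0 ZF=0 PC=3
Step 4: PC=3 exec 'MUL A, 6'. After: A=0 B=0 C=6 D=0 ZF=1 PC=4
Step 5: PC=4 exec 'MUL B, 3'. After: A=0 B=0 C=6 D=0 ZF=1 PC=5
Step 6: PC=5 exec 'ADD A, B'. After: A=0 B=0 C=6 D=0 ZF=1 PC=6
Step 7: PC=6 exec 'JMP 4'. After: A=0 B=0 C=6 D=0 ZF=1 PC=4
State after step 7 equals state after step 4: the program is in a cycle of length 3 and will never halt.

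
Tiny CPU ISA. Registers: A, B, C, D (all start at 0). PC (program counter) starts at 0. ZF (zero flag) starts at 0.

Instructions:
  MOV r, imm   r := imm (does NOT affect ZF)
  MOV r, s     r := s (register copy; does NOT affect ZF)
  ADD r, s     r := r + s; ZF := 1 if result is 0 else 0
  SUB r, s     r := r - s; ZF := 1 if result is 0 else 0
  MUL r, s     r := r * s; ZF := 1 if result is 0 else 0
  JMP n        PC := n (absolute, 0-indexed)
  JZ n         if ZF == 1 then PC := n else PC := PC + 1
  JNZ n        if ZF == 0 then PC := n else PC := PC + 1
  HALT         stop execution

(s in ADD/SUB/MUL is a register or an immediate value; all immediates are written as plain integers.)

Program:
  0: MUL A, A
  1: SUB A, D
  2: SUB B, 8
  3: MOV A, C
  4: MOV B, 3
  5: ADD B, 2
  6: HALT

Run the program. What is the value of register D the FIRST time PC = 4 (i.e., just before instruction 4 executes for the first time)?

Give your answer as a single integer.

Step 1: PC=0 exec 'MUL A, A'. After: A=0 B=0 C=0 D=0 ZF=1 PC=1
Step 2: PC=1 exec 'SUB A, D'. After: A=0 B=0 C=0 D=0 ZF=1 PC=2
Step 3: PC=2 exec 'SUB B, 8'. After: A=0 B=-8 C=0 D=0 ZF=0 PC=3
Step 4: PC=3 exec 'MOV A, C'. After: A=0 B=-8 C=0 D=0 ZF=0 PC=4
First time PC=4: D=0

0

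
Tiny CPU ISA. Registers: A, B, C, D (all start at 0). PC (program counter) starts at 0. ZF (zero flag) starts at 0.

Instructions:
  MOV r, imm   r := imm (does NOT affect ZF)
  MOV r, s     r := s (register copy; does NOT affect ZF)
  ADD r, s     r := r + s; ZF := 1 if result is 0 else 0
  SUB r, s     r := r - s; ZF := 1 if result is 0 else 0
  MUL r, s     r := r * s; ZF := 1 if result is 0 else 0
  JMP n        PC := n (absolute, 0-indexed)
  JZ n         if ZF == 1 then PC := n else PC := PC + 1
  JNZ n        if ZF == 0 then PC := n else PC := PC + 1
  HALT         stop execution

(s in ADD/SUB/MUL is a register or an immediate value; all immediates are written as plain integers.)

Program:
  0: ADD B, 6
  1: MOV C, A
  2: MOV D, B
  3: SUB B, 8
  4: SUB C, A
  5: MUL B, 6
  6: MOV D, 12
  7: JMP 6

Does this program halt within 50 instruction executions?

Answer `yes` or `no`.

Step 1: PC=0 exec 'ADD B, 6'. After: A=0 B=6 C=0 D=0 ZF=0 PC=1
Step 2: PC=1 exec 'MOV C, A'. After: A=0 B=6 C=0 D=0 ZF=0 PC=2
Step 3: PC=2 exec 'MOV D, B'. After: A=0 B=6 C=0 D=6 ZF=0 PC=3
Step 4: PC=3 exec 'SUB B, 8'. After: A=0 B=-2 C=0 D=6 ZF=0 PC=4
Step 5: PC=4 exec 'SUB C, A'. After: A=0 B=-2 C=0 D=6 ZF=1 PC=5
Step 6: PC=5 exec 'MUL B, 6'. After: A=0 B=-12 C=0 D=6 ZF=0 PC=6
Step 7: PC=6 exec 'MOV D, 12'. After: A=0 B=-12 C=0 D=12 ZF=0 PC=7
Step 8: PC=7 exec 'JMP 6'. After: A=0 B=-12 C=0 D=12 ZF=0 PC=6
Step 9: PC=6 exec 'MOV D, 12'. After: A=0 B=-12 C=0 D=12 ZF=0 PC=7
State after step 9 equals state after step 7: the program is in a cycle of length 2 and will never halt.

Answer: no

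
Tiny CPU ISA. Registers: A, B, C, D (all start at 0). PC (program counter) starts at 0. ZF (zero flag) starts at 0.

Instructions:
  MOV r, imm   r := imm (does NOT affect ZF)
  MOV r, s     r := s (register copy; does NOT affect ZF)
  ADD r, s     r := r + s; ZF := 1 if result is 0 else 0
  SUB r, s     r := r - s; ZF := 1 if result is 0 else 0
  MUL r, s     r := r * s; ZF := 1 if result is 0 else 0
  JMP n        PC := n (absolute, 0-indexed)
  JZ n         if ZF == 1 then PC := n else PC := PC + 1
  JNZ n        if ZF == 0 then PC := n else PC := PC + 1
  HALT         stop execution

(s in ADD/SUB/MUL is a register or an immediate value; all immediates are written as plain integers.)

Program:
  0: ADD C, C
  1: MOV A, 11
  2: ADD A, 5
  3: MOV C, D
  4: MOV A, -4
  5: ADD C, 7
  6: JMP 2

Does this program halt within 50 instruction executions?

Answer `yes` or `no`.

Answer: no

Derivation:
Step 1: PC=0 exec 'ADD C, C'. After: A=0 B=0 C=0 D=0 ZF=1 PC=1
Step 2: PC=1 exec 'MOV A, 11'. After: A=11 B=0 C=0 D=0 ZF=1 PC=2
Step 3: PC=2 exec 'ADD A, 5'. After: A=16 B=0 C=0 D=0 ZF=0 PC=3
Step 4: PC=3 exec 'MOV C, D'. After: A=16 B=0 C=0 D=0 ZF=0 PC=4
Step 5: PC=4 exec 'MOV A, -4'. After: A=-4 B=0 C=0 D=0 ZF=0 PC=5
Step 6: PC=5 exec 'ADD C, 7'. After: A=-4 B=0 C=7 D=0 ZF=0 PC=6
Step 7: PC=6 exec 'JMP 2'. After: A=-4 B=0 C=7 D=0 ZF=0 PC=2
Step 8: PC=2 exec 'ADD A, 5'. After: A=1 B=0 C=7 D=0 ZF=0 PC=3
Step 9: PC=3 exec 'MOV C, D'. After: A=1 B=0 C=0 D=0 ZF=0 PC=4
Step 10: PC=4 exec 'MOV A, -4'. After: A=-4 B=0 C=0 D=0 ZF=0 PC=5
State after step 10 equals state after step 5: the program is in a cycle of length 5 and will never halt.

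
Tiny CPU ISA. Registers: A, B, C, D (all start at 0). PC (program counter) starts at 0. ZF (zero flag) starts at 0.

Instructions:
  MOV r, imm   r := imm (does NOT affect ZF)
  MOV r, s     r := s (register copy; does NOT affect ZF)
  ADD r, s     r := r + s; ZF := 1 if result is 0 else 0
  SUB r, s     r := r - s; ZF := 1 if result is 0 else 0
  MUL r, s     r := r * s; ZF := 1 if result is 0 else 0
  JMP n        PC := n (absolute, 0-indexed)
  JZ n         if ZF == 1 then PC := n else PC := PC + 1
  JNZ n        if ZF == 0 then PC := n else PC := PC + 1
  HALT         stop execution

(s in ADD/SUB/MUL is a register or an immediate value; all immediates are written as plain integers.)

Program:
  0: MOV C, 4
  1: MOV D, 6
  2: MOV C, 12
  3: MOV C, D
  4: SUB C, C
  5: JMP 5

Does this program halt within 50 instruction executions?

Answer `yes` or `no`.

Answer: no

Derivation:
Step 1: PC=0 exec 'MOV C, 4'. After: A=0 B=0 C=4 D=0 ZF=0 PC=1
Step 2: PC=1 exec 'MOV D, 6'. After: A=0 B=0 C=4 D=6 ZF=0 PC=2
Step 3: PC=2 exec 'MOV C, 12'. After: A=0 B=0 C=12 D=6 ZF=0 PC=3
Step 4: PC=3 exec 'MOV C, D'. After: A=0 B=0 C=6 D=6 ZF=0 PC=4
Step 5: PC=4 exec 'SUB C, C'. After: A=0 B=0 C=0 D=6 ZF=1 PC=5
Step 6: PC=5 exec 'JMP 5'. After: A=0 B=0 C=0 D=6 ZF=1 PC=5
State after step 6 equals state after step 5: the program is in a cycle of length 1 and will never halt.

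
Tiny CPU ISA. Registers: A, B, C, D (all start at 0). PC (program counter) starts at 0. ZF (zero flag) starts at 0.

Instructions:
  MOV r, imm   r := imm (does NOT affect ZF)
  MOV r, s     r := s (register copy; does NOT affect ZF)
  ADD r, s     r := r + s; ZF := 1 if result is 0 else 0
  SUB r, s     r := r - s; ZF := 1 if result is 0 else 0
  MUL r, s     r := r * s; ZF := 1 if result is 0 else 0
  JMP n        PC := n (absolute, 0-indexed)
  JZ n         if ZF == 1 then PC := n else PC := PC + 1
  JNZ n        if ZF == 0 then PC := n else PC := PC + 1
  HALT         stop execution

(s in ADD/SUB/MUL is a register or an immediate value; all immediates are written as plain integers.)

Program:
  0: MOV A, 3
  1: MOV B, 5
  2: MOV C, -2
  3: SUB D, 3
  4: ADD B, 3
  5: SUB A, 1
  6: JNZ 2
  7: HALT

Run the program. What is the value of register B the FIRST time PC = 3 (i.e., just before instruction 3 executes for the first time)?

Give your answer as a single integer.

Step 1: PC=0 exec 'MOV A, 3'. After: A=3 B=0 C=0 D=0 ZF=0 PC=1
Step 2: PC=1 exec 'MOV B, 5'. After: A=3 B=5 C=0 D=0 ZF=0 PC=2
Step 3: PC=2 exec 'MOV C, -2'. After: A=3 B=5 C=-2 D=0 ZF=0 PC=3
First time PC=3: B=5

5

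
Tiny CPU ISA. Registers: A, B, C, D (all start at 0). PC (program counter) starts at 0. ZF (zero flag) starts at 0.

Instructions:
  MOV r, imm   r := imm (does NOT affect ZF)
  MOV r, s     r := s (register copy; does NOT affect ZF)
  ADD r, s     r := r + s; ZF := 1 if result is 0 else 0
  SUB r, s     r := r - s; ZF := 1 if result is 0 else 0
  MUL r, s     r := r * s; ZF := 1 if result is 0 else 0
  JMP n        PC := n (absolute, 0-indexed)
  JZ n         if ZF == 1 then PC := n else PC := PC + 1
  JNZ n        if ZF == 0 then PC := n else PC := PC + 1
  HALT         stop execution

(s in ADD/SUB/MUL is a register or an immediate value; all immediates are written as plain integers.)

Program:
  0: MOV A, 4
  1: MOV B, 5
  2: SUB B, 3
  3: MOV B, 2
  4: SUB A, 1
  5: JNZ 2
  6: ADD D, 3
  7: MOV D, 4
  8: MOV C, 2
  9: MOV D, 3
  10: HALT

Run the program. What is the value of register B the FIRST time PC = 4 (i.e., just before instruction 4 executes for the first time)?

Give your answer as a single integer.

Step 1: PC=0 exec 'MOV A, 4'. After: A=4 B=0 C=0 D=0 ZF=0 PC=1
Step 2: PC=1 exec 'MOV B, 5'. After: A=4 B=5 C=0 D=0 ZF=0 PC=2
Step 3: PC=2 exec 'SUB B, 3'. After: A=4 B=2 C=0 D=0 ZF=0 PC=3
Step 4: PC=3 exec 'MOV B, 2'. After: A=4 B=2 C=0 D=0 ZF=0 PC=4
First time PC=4: B=2

2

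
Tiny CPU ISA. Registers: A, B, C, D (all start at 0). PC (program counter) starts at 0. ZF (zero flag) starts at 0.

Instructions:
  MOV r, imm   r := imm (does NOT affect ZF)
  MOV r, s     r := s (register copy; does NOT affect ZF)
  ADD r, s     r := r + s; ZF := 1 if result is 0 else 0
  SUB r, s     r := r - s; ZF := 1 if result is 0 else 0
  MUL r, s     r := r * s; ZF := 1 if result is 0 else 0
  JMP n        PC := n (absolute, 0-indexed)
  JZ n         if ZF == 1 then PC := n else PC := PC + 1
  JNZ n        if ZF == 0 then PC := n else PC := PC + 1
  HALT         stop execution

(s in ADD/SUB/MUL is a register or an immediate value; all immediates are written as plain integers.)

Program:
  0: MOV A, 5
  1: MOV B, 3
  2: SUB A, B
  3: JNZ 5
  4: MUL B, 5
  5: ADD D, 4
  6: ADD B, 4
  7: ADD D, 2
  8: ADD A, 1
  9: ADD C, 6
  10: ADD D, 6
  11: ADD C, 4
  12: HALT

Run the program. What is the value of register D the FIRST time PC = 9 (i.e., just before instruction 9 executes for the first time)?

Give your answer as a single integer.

Step 1: PC=0 exec 'MOV A, 5'. After: A=5 B=0 C=0 D=0 ZF=0 PC=1
Step 2: PC=1 exec 'MOV B, 3'. After: A=5 B=3 C=0 D=0 ZF=0 PC=2
Step 3: PC=2 exec 'SUB A, B'. After: A=2 B=3 C=0 D=0 ZF=0 PC=3
Step 4: PC=3 exec 'JNZ 5'. After: A=2 B=3 C=0 D=0 ZF=0 PC=5
Step 5: PC=5 exec 'ADD D, 4'. After: A=2 B=3 C=0 D=4 ZF=0 PC=6
Step 6: PC=6 exec 'ADD B, 4'. After: A=2 B=7 C=0 D=4 ZF=0 PC=7
Step 7: PC=7 exec 'ADD D, 2'. After: A=2 B=7 C=0 D=6 ZF=0 PC=8
Step 8: PC=8 exec 'ADD A, 1'. After: A=3 B=7 C=0 D=6 ZF=0 PC=9
First time PC=9: D=6

6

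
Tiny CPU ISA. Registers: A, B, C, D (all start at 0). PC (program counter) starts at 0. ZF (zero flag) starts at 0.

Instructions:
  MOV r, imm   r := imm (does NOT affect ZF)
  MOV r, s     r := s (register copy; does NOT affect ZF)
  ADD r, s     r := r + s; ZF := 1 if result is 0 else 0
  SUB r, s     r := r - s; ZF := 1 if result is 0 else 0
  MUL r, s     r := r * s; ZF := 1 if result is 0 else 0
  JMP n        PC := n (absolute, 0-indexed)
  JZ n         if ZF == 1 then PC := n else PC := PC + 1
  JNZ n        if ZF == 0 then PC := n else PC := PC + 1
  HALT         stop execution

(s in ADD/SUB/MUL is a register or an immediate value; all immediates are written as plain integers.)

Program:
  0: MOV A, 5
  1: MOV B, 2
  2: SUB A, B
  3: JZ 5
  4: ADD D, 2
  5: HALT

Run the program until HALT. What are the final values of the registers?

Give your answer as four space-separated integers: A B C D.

Answer: 3 2 0 2

Derivation:
Step 1: PC=0 exec 'MOV A, 5'. After: A=5 B=0 C=0 D=0 ZF=0 PC=1
Step 2: PC=1 exec 'MOV B, 2'. After: A=5 B=2 C=0 D=0 ZF=0 PC=2
Step 3: PC=2 exec 'SUB A, B'. After: A=3 B=2 C=0 D=0 ZF=0 PC=3
Step 4: PC=3 exec 'JZ 5'. After: A=3 B=2 C=0 D=0 ZF=0 PC=4
Step 5: PC=4 exec 'ADD D, 2'. After: A=3 B=2 C=0 D=2 ZF=0 PC=5
Step 6: PC=5 exec 'HALT'. After: A=3 B=2 C=0 D=2 ZF=0 PC=5 HALTED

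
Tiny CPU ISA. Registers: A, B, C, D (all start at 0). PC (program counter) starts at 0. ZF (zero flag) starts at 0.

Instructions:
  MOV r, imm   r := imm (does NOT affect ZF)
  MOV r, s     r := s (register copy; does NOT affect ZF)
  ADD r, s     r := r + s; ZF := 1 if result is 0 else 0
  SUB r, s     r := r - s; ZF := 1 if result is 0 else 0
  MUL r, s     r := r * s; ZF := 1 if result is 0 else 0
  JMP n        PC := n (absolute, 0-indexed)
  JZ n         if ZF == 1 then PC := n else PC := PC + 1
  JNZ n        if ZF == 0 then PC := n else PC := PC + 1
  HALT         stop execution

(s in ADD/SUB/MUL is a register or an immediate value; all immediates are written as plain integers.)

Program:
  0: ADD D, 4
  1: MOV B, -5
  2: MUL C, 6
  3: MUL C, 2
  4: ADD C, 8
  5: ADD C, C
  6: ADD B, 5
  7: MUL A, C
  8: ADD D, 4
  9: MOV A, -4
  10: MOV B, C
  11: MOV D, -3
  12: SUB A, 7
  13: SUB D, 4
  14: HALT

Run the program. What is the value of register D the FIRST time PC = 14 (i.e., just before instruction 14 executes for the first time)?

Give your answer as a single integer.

Step 1: PC=0 exec 'ADD D, 4'. After: A=0 B=0 C=0 D=4 ZF=0 PC=1
Step 2: PC=1 exec 'MOV B, -5'. After: A=0 B=-5 C=0 D=4 ZF=0 PC=2
Step 3: PC=2 exec 'MUL C, 6'. After: A=0 B=-5 C=0 D=4 ZF=1 PC=3
Step 4: PC=3 exec 'MUL C, 2'. After: A=0 B=-5 C=0 D=4 ZF=1 PC=4
Step 5: PC=4 exec 'ADD C, 8'. After: A=0 B=-5 C=8 D=4 ZF=0 PC=5
Step 6: PC=5 exec 'ADD C, C'. After: A=0 B=-5 C=16 D=4 ZF=0 PC=6
Step 7: PC=6 exec 'ADD B, 5'. After: A=0 B=0 C=16 D=4 ZF=1 PC=7
Step 8: PC=7 exec 'MUL A, C'. After: A=0 B=0 C=16 D=4 ZF=1 PC=8
Step 9: PC=8 exec 'ADD D, 4'. After: A=0 B=0 C=16 D=8 ZF=0 PC=9
Step 10: PC=9 exec 'MOV A, -4'. After: A=-4 B=0 C=16 D=8 ZF=0 PC=10
Step 11: PC=10 exec 'MOV B, C'. After: A=-4 B=16 C=16 D=8 ZF=0 PC=11
Step 12: PC=11 exec 'MOV D, -3'. After: A=-4 B=16 C=16 D=-3 ZF=0 PC=12
Step 13: PC=12 exec 'SUB A, 7'. After: A=-11 B=16 C=16 D=-3 ZF=0 PC=13
Step 14: PC=13 exec 'SUB D, 4'. After: A=-11 B=16 C=16 D=-7 ZF=0 PC=14
First time PC=14: D=-7

-7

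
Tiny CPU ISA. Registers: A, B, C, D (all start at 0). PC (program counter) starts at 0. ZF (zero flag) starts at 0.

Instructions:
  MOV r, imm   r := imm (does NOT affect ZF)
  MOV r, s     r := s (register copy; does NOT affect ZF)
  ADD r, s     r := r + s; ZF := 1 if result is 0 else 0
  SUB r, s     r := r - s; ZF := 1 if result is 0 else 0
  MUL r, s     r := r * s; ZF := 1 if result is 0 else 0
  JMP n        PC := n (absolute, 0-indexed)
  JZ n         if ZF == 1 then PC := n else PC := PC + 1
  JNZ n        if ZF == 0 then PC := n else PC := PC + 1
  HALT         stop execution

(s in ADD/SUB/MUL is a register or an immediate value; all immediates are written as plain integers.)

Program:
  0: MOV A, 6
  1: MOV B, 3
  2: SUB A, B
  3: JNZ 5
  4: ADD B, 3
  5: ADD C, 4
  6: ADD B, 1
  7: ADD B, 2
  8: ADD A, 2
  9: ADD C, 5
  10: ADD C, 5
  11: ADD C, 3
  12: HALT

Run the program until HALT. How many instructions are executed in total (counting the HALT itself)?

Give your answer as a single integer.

Step 1: PC=0 exec 'MOV A, 6'. After: A=6 B=0 C=0 D=0 ZF=0 PC=1
Step 2: PC=1 exec 'MOV B, 3'. After: A=6 B=3 C=0 D=0 ZF=0 PC=2
Step 3: PC=2 exec 'SUB A, B'. After: A=3 B=3 C=0 D=0 ZF=0 PC=3
Step 4: PC=3 exec 'JNZ 5'. After: A=3 B=3 C=0 D=0 ZF=0 PC=5
Step 5: PC=5 exec 'ADD C, 4'. After: A=3 B=3 C=4 D=0 ZF=0 PC=6
Step 6: PC=6 exec 'ADD B, 1'. After: A=3 B=4 C=4 D=0 ZF=0 PC=7
Step 7: PC=7 exec 'ADD B, 2'. After: A=3 B=6 C=4 D=0 ZF=0 PC=8
Step 8: PC=8 exec 'ADD A, 2'. After: A=5 B=6 C=4 D=0 ZF=0 PC=9
Step 9: PC=9 exec 'ADD C, 5'. After: A=5 B=6 C=9 D=0 ZF=0 PC=10
Step 10: PC=10 exec 'ADD C, 5'. After: A=5 B=6 C=14 D=0 ZF=0 PC=11
Step 11: PC=11 exec 'ADD C, 3'. After: A=5 B=6 C=17 D=0 ZF=0 PC=12
Step 12: PC=12 exec 'HALT'. After: A=5 B=6 C=17 D=0 ZF=0 PC=12 HALTED
Total instructions executed: 12

Answer: 12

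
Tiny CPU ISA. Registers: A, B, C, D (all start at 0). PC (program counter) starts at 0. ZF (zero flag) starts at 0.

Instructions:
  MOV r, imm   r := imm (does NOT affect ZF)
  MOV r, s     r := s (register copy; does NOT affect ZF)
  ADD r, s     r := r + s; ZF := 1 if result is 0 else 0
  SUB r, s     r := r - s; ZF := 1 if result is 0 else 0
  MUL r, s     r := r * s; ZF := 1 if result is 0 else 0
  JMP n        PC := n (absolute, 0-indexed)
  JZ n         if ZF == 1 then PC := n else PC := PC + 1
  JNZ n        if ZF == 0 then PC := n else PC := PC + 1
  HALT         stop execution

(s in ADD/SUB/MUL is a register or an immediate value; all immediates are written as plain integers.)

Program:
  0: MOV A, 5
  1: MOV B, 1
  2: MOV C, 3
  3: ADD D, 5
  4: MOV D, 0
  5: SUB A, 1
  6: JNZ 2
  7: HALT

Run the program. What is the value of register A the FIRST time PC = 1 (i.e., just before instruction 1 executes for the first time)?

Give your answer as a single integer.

Step 1: PC=0 exec 'MOV A, 5'. After: A=5 B=0 C=0 D=0 ZF=0 PC=1
First time PC=1: A=5

5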